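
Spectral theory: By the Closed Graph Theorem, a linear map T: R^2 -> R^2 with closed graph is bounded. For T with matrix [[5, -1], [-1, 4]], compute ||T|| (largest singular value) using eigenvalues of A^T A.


A^T A = [[26, -9], [-9, 17]]
trace(A^T A) = 43, det(A^T A) = 361
discriminant = 43^2 - 4*361 = 405
Largest eigenvalue of A^T A = (trace + sqrt(disc))/2 = 31.5623
||T|| = sqrt(31.5623) = 5.6180

5.6180


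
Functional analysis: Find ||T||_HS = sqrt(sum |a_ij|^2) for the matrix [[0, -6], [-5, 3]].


The Hilbert-Schmidt norm is sqrt(sum of squares of all entries).
Sum of squares = 0^2 + (-6)^2 + (-5)^2 + 3^2
= 0 + 36 + 25 + 9 = 70
||T||_HS = sqrt(70) = 8.3666

8.3666


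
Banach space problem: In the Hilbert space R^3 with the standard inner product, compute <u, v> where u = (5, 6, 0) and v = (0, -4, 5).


Computing the standard inner product <u, v> = sum u_i * v_i
= 5*0 + 6*-4 + 0*5
= 0 + -24 + 0
= -24

-24


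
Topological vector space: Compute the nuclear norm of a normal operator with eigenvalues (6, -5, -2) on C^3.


For a normal operator, singular values equal |eigenvalues|.
Trace norm = sum |lambda_i| = 6 + 5 + 2
= 13

13


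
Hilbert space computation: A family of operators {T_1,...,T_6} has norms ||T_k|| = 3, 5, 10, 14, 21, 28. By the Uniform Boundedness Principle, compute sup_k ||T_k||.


By the Uniform Boundedness Principle, the supremum of norms is finite.
sup_k ||T_k|| = max(3, 5, 10, 14, 21, 28) = 28

28


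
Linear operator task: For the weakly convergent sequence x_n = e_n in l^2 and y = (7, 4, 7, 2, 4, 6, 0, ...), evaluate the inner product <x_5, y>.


x_5 = e_5 is the standard basis vector with 1 in position 5.
<x_5, y> = y_5 = 4
As n -> infinity, <x_n, y> -> 0, confirming weak convergence of (x_n) to 0.

4


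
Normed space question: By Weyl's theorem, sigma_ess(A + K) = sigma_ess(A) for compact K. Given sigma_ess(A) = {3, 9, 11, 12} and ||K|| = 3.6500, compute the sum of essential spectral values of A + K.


By Weyl's theorem, the essential spectrum is invariant under compact perturbations.
sigma_ess(A + K) = sigma_ess(A) = {3, 9, 11, 12}
Sum = 3 + 9 + 11 + 12 = 35

35


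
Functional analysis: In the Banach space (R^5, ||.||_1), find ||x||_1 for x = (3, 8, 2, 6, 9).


The l^1 norm equals the sum of absolute values of all components.
||x||_1 = 3 + 8 + 2 + 6 + 9
= 28

28.0000


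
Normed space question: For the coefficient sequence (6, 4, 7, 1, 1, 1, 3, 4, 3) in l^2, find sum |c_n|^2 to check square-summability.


sum |c_n|^2 = 6^2 + 4^2 + 7^2 + 1^2 + 1^2 + 1^2 + 3^2 + 4^2 + 3^2
= 36 + 16 + 49 + 1 + 1 + 1 + 9 + 16 + 9
= 138

138


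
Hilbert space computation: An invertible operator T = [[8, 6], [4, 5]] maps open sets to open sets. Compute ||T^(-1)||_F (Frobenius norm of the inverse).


det(T) = 8*5 - 6*4 = 16
T^(-1) = (1/16) * [[5, -6], [-4, 8]] = [[0.3125, -0.3750], [-0.2500, 0.5000]]
||T^(-1)||_F^2 = 0.3125^2 + (-0.3750)^2 + (-0.2500)^2 + 0.5000^2 = 0.5508
||T^(-1)||_F = sqrt(0.5508) = 0.7421

0.7421


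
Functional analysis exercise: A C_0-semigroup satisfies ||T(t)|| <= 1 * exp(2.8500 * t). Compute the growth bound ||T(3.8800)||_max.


||T(3.8800)|| <= 1 * exp(2.8500 * 3.8800)
= 1 * exp(11.0580)
= 1 * 63449.5258
= 63449.5258

63449.5258


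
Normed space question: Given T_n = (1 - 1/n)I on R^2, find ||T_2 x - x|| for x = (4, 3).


T_2 x - x = (1 - 1/2)x - x = -x/2
||x|| = sqrt(25) = 5.0000
||T_2 x - x|| = ||x||/2 = 5.0000/2 = 2.5000

2.5000


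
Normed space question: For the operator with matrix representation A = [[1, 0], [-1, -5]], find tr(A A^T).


trace(A * A^T) = sum of squares of all entries
= 1^2 + 0^2 + (-1)^2 + (-5)^2
= 1 + 0 + 1 + 25
= 27

27


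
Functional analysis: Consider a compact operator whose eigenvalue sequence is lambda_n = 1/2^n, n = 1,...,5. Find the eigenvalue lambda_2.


The eigenvalue formula gives lambda_2 = 1/2^2
= 1/4
= 0.2500

0.2500


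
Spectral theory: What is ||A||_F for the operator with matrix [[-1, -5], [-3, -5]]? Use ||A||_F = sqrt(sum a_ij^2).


||A||_F^2 = sum a_ij^2
= (-1)^2 + (-5)^2 + (-3)^2 + (-5)^2
= 1 + 25 + 9 + 25 = 60
||A||_F = sqrt(60) = 7.7460

7.7460


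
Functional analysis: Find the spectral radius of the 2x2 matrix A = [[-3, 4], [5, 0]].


For a 2x2 matrix, eigenvalues satisfy lambda^2 - (trace)*lambda + det = 0
trace = -3 + 0 = -3
det = -3*0 - 4*5 = -20
discriminant = (-3)^2 - 4*(-20) = 89
spectral radius = max |eigenvalue| = 6.2170

6.2170


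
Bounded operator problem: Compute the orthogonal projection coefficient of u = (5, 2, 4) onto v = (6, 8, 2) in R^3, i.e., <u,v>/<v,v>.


Computing <u,v> = 5*6 + 2*8 + 4*2 = 54
Computing <v,v> = 6^2 + 8^2 + 2^2 = 104
Projection coefficient = 54/104 = 0.5192

0.5192


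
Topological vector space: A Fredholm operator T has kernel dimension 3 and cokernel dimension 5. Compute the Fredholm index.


The Fredholm index is defined as ind(T) = dim(ker T) - dim(coker T)
= 3 - 5
= -2

-2


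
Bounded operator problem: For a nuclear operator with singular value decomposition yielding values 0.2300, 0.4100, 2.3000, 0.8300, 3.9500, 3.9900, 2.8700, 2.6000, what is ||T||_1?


The nuclear norm is the sum of all singular values.
||T||_1 = 0.2300 + 0.4100 + 2.3000 + 0.8300 + 3.9500 + 3.9900 + 2.8700 + 2.6000
= 17.1800

17.1800


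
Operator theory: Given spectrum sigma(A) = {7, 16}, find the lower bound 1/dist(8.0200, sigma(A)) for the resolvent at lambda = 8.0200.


dist(8.0200, {7, 16}) = min(|8.0200 - 7|, |8.0200 - 16|)
= min(1.0200, 7.9800) = 1.0200
Resolvent bound = 1/1.0200 = 0.9804

0.9804


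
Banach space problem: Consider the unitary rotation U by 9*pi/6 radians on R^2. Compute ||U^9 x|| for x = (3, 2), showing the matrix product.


U is a rotation by theta = 9*pi/6
U^9 = rotation by 9*theta = 81*pi/6 = 9*pi/6 (mod 2*pi)
cos(9*pi/6) = 0.0000, sin(9*pi/6) = -1.0000
U^9 x = (0.0000 * 3 - -1.0000 * 2, -1.0000 * 3 + 0.0000 * 2)
= (2.0000, -3.0000)
||U^9 x|| = sqrt(2.0000^2 + (-3.0000)^2) = sqrt(13.0000) = 3.6056

3.6056


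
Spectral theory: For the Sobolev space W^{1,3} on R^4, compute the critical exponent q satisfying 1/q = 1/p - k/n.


Using the Sobolev embedding formula: 1/q = 1/p - k/n
1/q = 1/3 - 1/4 = 1/12
q = 1/(1/12) = 12

12.0000


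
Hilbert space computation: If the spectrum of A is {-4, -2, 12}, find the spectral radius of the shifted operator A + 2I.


Spectrum of A + 2I = {-2, 0, 14}
Spectral radius = max |lambda| over the shifted spectrum
= max(2, 0, 14) = 14

14


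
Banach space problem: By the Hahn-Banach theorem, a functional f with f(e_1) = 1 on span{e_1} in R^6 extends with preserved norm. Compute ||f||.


The norm of f is given by ||f|| = sup_{||x||=1} |f(x)|.
On span{e_1}, ||e_1|| = 1, so ||f|| = |f(e_1)| / ||e_1||
= |1| / 1 = 1.0000

1.0000


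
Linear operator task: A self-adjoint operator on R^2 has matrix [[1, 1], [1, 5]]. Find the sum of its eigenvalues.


For a self-adjoint (symmetric) matrix, the eigenvalues are real.
The sum of eigenvalues equals the trace of the matrix.
trace = 1 + 5 = 6

6


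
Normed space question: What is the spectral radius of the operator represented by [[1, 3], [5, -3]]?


For a 2x2 matrix, eigenvalues satisfy lambda^2 - (trace)*lambda + det = 0
trace = 1 + -3 = -2
det = 1*-3 - 3*5 = -18
discriminant = (-2)^2 - 4*(-18) = 76
spectral radius = max |eigenvalue| = 5.3589

5.3589


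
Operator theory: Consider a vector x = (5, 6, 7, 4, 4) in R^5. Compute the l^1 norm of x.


The l^1 norm equals the sum of absolute values of all components.
||x||_1 = 5 + 6 + 7 + 4 + 4
= 26

26.0000


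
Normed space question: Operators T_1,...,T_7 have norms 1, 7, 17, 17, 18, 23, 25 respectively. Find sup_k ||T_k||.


By the Uniform Boundedness Principle, the supremum of norms is finite.
sup_k ||T_k|| = max(1, 7, 17, 17, 18, 23, 25) = 25

25


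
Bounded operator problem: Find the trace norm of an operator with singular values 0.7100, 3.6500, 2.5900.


The nuclear norm is the sum of all singular values.
||T||_1 = 0.7100 + 3.6500 + 2.5900
= 6.9500

6.9500


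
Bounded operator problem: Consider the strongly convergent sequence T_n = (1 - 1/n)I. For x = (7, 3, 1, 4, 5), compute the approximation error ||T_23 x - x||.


T_23 x - x = (1 - 1/23)x - x = -x/23
||x|| = sqrt(100) = 10.0000
||T_23 x - x|| = ||x||/23 = 10.0000/23 = 0.4348

0.4348


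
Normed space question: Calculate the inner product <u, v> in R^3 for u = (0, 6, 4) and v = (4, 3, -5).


Computing the standard inner product <u, v> = sum u_i * v_i
= 0*4 + 6*3 + 4*-5
= 0 + 18 + -20
= -2

-2


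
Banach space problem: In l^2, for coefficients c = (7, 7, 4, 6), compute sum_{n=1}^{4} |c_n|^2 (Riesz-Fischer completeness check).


sum |c_n|^2 = 7^2 + 7^2 + 4^2 + 6^2
= 49 + 49 + 16 + 36
= 150

150


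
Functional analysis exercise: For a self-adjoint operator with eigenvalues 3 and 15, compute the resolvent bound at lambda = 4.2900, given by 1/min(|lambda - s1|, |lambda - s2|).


dist(4.2900, {3, 15}) = min(|4.2900 - 3|, |4.2900 - 15|)
= min(1.2900, 10.7100) = 1.2900
Resolvent bound = 1/1.2900 = 0.7752

0.7752


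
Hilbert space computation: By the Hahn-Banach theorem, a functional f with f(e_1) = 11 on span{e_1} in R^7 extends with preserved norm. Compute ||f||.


The norm of f is given by ||f|| = sup_{||x||=1} |f(x)|.
On span{e_1}, ||e_1|| = 1, so ||f|| = |f(e_1)| / ||e_1||
= |11| / 1 = 11.0000

11.0000


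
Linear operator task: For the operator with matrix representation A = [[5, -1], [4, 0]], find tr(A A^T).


trace(A * A^T) = sum of squares of all entries
= 5^2 + (-1)^2 + 4^2 + 0^2
= 25 + 1 + 16 + 0
= 42

42


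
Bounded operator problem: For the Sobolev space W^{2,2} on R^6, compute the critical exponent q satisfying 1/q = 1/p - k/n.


Using the Sobolev embedding formula: 1/q = 1/p - k/n
1/q = 1/2 - 2/6 = 1/6
q = 1/(1/6) = 6

6.0000


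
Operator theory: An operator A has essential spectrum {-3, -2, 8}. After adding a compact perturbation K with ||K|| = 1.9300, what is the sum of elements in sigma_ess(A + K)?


By Weyl's theorem, the essential spectrum is invariant under compact perturbations.
sigma_ess(A + K) = sigma_ess(A) = {-3, -2, 8}
Sum = -3 + -2 + 8 = 3

3


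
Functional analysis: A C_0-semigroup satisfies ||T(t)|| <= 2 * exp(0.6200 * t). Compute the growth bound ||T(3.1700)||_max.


||T(3.1700)|| <= 2 * exp(0.6200 * 3.1700)
= 2 * exp(1.9654)
= 2 * 7.1378
= 14.2755

14.2755


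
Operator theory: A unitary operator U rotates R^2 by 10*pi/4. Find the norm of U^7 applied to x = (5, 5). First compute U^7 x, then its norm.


U is a rotation by theta = 10*pi/4
U^7 = rotation by 7*theta = 70*pi/4 = 6*pi/4 (mod 2*pi)
cos(6*pi/4) = 0.0000, sin(6*pi/4) = -1.0000
U^7 x = (0.0000 * 5 - -1.0000 * 5, -1.0000 * 5 + 0.0000 * 5)
= (5.0000, -5.0000)
||U^7 x|| = sqrt(5.0000^2 + (-5.0000)^2) = sqrt(50.0000) = 7.0711

7.0711


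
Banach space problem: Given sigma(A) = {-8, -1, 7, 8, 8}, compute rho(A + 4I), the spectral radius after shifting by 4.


Spectrum of A + 4I = {-4, 3, 11, 12, 12}
Spectral radius = max |lambda| over the shifted spectrum
= max(4, 3, 11, 12, 12) = 12

12


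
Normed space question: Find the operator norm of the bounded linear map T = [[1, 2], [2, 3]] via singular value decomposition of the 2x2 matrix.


A^T A = [[5, 8], [8, 13]]
trace(A^T A) = 18, det(A^T A) = 1
discriminant = 18^2 - 4*1 = 320
Largest eigenvalue of A^T A = (trace + sqrt(disc))/2 = 17.9443
||T|| = sqrt(17.9443) = 4.2361

4.2361


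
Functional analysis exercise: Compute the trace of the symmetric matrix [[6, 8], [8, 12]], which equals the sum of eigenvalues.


For a self-adjoint (symmetric) matrix, the eigenvalues are real.
The sum of eigenvalues equals the trace of the matrix.
trace = 6 + 12 = 18

18


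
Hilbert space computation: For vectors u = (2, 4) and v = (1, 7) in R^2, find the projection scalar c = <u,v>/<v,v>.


Computing <u,v> = 2*1 + 4*7 = 30
Computing <v,v> = 1^2 + 7^2 = 50
Projection coefficient = 30/50 = 0.6000

0.6000


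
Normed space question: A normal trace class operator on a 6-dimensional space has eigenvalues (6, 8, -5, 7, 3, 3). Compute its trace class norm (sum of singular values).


For a normal operator, singular values equal |eigenvalues|.
Trace norm = sum |lambda_i| = 6 + 8 + 5 + 7 + 3 + 3
= 32

32


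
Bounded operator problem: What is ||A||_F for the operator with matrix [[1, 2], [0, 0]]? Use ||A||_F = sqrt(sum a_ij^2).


||A||_F^2 = sum a_ij^2
= 1^2 + 2^2 + 0^2 + 0^2
= 1 + 4 + 0 + 0 = 5
||A||_F = sqrt(5) = 2.2361

2.2361


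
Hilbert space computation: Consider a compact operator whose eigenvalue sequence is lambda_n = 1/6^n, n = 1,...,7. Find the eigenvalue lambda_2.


The eigenvalue formula gives lambda_2 = 1/6^2
= 1/36
= 0.0278

0.0278


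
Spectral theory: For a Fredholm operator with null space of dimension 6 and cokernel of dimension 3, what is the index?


The Fredholm index is defined as ind(T) = dim(ker T) - dim(coker T)
= 6 - 3
= 3

3


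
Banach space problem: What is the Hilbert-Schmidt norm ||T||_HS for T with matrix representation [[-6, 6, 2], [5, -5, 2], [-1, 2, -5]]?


The Hilbert-Schmidt norm is sqrt(sum of squares of all entries).
Sum of squares = (-6)^2 + 6^2 + 2^2 + 5^2 + (-5)^2 + 2^2 + (-1)^2 + 2^2 + (-5)^2
= 36 + 36 + 4 + 25 + 25 + 4 + 1 + 4 + 25 = 160
||T||_HS = sqrt(160) = 12.6491

12.6491


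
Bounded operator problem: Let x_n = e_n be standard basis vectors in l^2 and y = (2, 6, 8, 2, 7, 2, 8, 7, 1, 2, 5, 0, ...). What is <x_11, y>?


x_11 = e_11 is the standard basis vector with 1 in position 11.
<x_11, y> = y_11 = 5
As n -> infinity, <x_n, y> -> 0, confirming weak convergence of (x_n) to 0.

5


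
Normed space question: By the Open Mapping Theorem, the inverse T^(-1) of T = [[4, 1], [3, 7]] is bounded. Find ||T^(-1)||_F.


det(T) = 4*7 - 1*3 = 25
T^(-1) = (1/25) * [[7, -1], [-3, 4]] = [[0.2800, -0.0400], [-0.1200, 0.1600]]
||T^(-1)||_F^2 = 0.2800^2 + (-0.0400)^2 + (-0.1200)^2 + 0.1600^2 = 0.1200
||T^(-1)||_F = sqrt(0.1200) = 0.3464

0.3464


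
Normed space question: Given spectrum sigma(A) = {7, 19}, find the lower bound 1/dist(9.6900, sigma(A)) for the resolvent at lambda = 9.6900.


dist(9.6900, {7, 19}) = min(|9.6900 - 7|, |9.6900 - 19|)
= min(2.6900, 9.3100) = 2.6900
Resolvent bound = 1/2.6900 = 0.3717

0.3717


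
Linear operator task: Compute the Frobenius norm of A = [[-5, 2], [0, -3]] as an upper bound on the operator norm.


||A||_F^2 = sum a_ij^2
= (-5)^2 + 2^2 + 0^2 + (-3)^2
= 25 + 4 + 0 + 9 = 38
||A||_F = sqrt(38) = 6.1644

6.1644


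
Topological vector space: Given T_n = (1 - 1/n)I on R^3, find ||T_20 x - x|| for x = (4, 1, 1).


T_20 x - x = (1 - 1/20)x - x = -x/20
||x|| = sqrt(18) = 4.2426
||T_20 x - x|| = ||x||/20 = 4.2426/20 = 0.2121

0.2121


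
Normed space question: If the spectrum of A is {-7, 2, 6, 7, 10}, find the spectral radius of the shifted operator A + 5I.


Spectrum of A + 5I = {-2, 7, 11, 12, 15}
Spectral radius = max |lambda| over the shifted spectrum
= max(2, 7, 11, 12, 15) = 15

15


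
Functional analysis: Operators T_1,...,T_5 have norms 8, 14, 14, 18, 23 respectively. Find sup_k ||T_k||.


By the Uniform Boundedness Principle, the supremum of norms is finite.
sup_k ||T_k|| = max(8, 14, 14, 18, 23) = 23

23


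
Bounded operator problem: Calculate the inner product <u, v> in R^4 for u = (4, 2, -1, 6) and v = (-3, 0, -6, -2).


Computing the standard inner product <u, v> = sum u_i * v_i
= 4*-3 + 2*0 + -1*-6 + 6*-2
= -12 + 0 + 6 + -12
= -18

-18


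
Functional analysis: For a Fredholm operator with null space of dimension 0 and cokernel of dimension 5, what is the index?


The Fredholm index is defined as ind(T) = dim(ker T) - dim(coker T)
= 0 - 5
= -5

-5


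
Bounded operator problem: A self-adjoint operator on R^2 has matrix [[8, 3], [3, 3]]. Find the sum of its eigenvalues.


For a self-adjoint (symmetric) matrix, the eigenvalues are real.
The sum of eigenvalues equals the trace of the matrix.
trace = 8 + 3 = 11

11


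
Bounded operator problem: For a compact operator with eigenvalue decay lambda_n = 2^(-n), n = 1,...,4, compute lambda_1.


The eigenvalue formula gives lambda_1 = 1/2^1
= 1/2
= 0.5000

0.5000


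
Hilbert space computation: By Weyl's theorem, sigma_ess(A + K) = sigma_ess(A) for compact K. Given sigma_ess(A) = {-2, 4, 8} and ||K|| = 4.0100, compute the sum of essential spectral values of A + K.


By Weyl's theorem, the essential spectrum is invariant under compact perturbations.
sigma_ess(A + K) = sigma_ess(A) = {-2, 4, 8}
Sum = -2 + 4 + 8 = 10

10


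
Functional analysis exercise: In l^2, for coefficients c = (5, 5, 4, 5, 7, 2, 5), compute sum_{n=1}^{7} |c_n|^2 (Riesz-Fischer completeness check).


sum |c_n|^2 = 5^2 + 5^2 + 4^2 + 5^2 + 7^2 + 2^2 + 5^2
= 25 + 25 + 16 + 25 + 49 + 4 + 25
= 169

169


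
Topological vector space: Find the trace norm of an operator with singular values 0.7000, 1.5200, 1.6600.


The nuclear norm is the sum of all singular values.
||T||_1 = 0.7000 + 1.5200 + 1.6600
= 3.8800

3.8800


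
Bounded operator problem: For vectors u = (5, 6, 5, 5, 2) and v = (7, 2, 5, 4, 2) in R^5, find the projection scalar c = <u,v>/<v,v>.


Computing <u,v> = 5*7 + 6*2 + 5*5 + 5*4 + 2*2 = 96
Computing <v,v> = 7^2 + 2^2 + 5^2 + 4^2 + 2^2 = 98
Projection coefficient = 96/98 = 0.9796

0.9796


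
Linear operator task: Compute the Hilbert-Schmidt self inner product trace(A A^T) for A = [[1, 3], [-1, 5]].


trace(A * A^T) = sum of squares of all entries
= 1^2 + 3^2 + (-1)^2 + 5^2
= 1 + 9 + 1 + 25
= 36

36


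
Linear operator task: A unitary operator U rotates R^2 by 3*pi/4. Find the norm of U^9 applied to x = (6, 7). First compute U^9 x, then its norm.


U is a rotation by theta = 3*pi/4
U^9 = rotation by 9*theta = 27*pi/4 = 3*pi/4 (mod 2*pi)
cos(3*pi/4) = -0.7071, sin(3*pi/4) = 0.7071
U^9 x = (-0.7071 * 6 - 0.7071 * 7, 0.7071 * 6 + -0.7071 * 7)
= (-9.1924, -0.7071)
||U^9 x|| = sqrt((-9.1924)^2 + (-0.7071)^2) = sqrt(85.0000) = 9.2195

9.2195


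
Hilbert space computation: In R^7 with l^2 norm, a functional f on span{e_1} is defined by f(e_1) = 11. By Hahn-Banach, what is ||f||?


The norm of f is given by ||f|| = sup_{||x||=1} |f(x)|.
On span{e_1}, ||e_1|| = 1, so ||f|| = |f(e_1)| / ||e_1||
= |11| / 1 = 11.0000

11.0000


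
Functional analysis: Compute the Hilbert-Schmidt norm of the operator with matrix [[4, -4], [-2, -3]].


The Hilbert-Schmidt norm is sqrt(sum of squares of all entries).
Sum of squares = 4^2 + (-4)^2 + (-2)^2 + (-3)^2
= 16 + 16 + 4 + 9 = 45
||T||_HS = sqrt(45) = 6.7082

6.7082


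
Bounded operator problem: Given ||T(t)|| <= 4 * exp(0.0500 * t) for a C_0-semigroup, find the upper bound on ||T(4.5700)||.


||T(4.5700)|| <= 4 * exp(0.0500 * 4.5700)
= 4 * exp(0.2285)
= 4 * 1.2567
= 5.0269

5.0269


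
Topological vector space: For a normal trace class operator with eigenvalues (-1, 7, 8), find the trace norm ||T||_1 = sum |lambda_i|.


For a normal operator, singular values equal |eigenvalues|.
Trace norm = sum |lambda_i| = 1 + 7 + 8
= 16

16


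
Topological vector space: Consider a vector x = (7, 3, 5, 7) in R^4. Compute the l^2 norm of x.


The l^2 norm = (sum |x_i|^2)^(1/2)
Sum of 2th powers = 49 + 9 + 25 + 49 = 132
||x||_2 = (132)^(1/2) = 11.4891

11.4891


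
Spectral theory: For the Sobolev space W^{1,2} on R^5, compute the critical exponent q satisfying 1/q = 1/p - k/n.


Using the Sobolev embedding formula: 1/q = 1/p - k/n
1/q = 1/2 - 1/5 = 3/10
q = 1/(3/10) = 10/3 = 3.3333

3.3333


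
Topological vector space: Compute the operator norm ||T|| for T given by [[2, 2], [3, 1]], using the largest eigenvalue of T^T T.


A^T A = [[13, 7], [7, 5]]
trace(A^T A) = 18, det(A^T A) = 16
discriminant = 18^2 - 4*16 = 260
Largest eigenvalue of A^T A = (trace + sqrt(disc))/2 = 17.0623
||T|| = sqrt(17.0623) = 4.1306

4.1306


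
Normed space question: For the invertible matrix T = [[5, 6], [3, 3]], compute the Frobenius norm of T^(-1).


det(T) = 5*3 - 6*3 = -3
T^(-1) = (1/-3) * [[3, -6], [-3, 5]] = [[-1.0000, 2.0000], [1.0000, -1.6667]]
||T^(-1)||_F^2 = (-1.0000)^2 + 2.0000^2 + 1.0000^2 + (-1.6667)^2 = 8.7778
||T^(-1)||_F = sqrt(8.7778) = 2.9627

2.9627


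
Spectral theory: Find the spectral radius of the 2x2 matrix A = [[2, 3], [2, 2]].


For a 2x2 matrix, eigenvalues satisfy lambda^2 - (trace)*lambda + det = 0
trace = 2 + 2 = 4
det = 2*2 - 3*2 = -2
discriminant = 4^2 - 4*(-2) = 24
spectral radius = max |eigenvalue| = 4.4495

4.4495


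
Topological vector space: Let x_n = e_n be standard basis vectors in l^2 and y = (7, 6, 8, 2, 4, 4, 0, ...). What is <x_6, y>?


x_6 = e_6 is the standard basis vector with 1 in position 6.
<x_6, y> = y_6 = 4
As n -> infinity, <x_n, y> -> 0, confirming weak convergence of (x_n) to 0.

4


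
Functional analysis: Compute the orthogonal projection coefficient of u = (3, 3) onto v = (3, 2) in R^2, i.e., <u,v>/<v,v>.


Computing <u,v> = 3*3 + 3*2 = 15
Computing <v,v> = 3^2 + 2^2 = 13
Projection coefficient = 15/13 = 1.1538

1.1538


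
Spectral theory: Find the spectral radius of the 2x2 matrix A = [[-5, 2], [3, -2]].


For a 2x2 matrix, eigenvalues satisfy lambda^2 - (trace)*lambda + det = 0
trace = -5 + -2 = -7
det = -5*-2 - 2*3 = 4
discriminant = (-7)^2 - 4*(4) = 33
spectral radius = max |eigenvalue| = 6.3723

6.3723


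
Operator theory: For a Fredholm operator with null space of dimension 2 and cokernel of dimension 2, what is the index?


The Fredholm index is defined as ind(T) = dim(ker T) - dim(coker T)
= 2 - 2
= 0

0


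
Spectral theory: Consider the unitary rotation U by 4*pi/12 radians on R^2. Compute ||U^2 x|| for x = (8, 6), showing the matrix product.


U is a rotation by theta = 4*pi/12
U^2 = rotation by 2*theta = 8*pi/12
cos(8*pi/12) = -0.5000, sin(8*pi/12) = 0.8660
U^2 x = (-0.5000 * 8 - 0.8660 * 6, 0.8660 * 8 + -0.5000 * 6)
= (-9.1962, 3.9282)
||U^2 x|| = sqrt((-9.1962)^2 + 3.9282^2) = sqrt(100.0000) = 10.0000

10.0000


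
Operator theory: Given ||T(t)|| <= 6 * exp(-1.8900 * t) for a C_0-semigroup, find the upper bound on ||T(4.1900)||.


||T(4.1900)|| <= 6 * exp(-1.8900 * 4.1900)
= 6 * exp(-7.9191)
= 6 * 3.6373e-04
= 0.0022

0.0022


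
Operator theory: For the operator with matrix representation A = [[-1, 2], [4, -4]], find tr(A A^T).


trace(A * A^T) = sum of squares of all entries
= (-1)^2 + 2^2 + 4^2 + (-4)^2
= 1 + 4 + 16 + 16
= 37

37


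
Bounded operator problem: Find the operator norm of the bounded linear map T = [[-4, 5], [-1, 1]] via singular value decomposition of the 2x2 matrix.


A^T A = [[17, -21], [-21, 26]]
trace(A^T A) = 43, det(A^T A) = 1
discriminant = 43^2 - 4*1 = 1845
Largest eigenvalue of A^T A = (trace + sqrt(disc))/2 = 42.9767
||T|| = sqrt(42.9767) = 6.5557

6.5557


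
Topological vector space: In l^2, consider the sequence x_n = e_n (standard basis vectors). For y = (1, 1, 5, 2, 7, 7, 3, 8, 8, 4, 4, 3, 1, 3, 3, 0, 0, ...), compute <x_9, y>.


x_9 = e_9 is the standard basis vector with 1 in position 9.
<x_9, y> = y_9 = 8
As n -> infinity, <x_n, y> -> 0, confirming weak convergence of (x_n) to 0.

8


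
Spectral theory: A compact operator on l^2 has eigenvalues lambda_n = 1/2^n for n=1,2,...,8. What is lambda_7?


The eigenvalue formula gives lambda_7 = 1/2^7
= 1/128
= 0.0078

0.0078


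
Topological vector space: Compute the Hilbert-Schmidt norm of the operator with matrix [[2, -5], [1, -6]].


The Hilbert-Schmidt norm is sqrt(sum of squares of all entries).
Sum of squares = 2^2 + (-5)^2 + 1^2 + (-6)^2
= 4 + 25 + 1 + 36 = 66
||T||_HS = sqrt(66) = 8.1240

8.1240


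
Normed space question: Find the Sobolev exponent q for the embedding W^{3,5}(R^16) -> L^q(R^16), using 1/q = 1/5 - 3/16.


Using the Sobolev embedding formula: 1/q = 1/p - k/n
1/q = 1/5 - 3/16 = 1/80
q = 1/(1/80) = 80

80.0000


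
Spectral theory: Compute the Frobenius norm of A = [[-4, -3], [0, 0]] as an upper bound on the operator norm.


||A||_F^2 = sum a_ij^2
= (-4)^2 + (-3)^2 + 0^2 + 0^2
= 16 + 9 + 0 + 0 = 25
||A||_F = sqrt(25) = 5.0000

5.0000


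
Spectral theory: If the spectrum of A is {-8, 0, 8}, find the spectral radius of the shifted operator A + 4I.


Spectrum of A + 4I = {-4, 4, 12}
Spectral radius = max |lambda| over the shifted spectrum
= max(4, 4, 12) = 12

12


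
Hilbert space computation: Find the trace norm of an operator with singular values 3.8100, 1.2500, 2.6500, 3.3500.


The nuclear norm is the sum of all singular values.
||T||_1 = 3.8100 + 1.2500 + 2.6500 + 3.3500
= 11.0600

11.0600


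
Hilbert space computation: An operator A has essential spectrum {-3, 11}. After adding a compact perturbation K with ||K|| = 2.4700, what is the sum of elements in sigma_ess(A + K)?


By Weyl's theorem, the essential spectrum is invariant under compact perturbations.
sigma_ess(A + K) = sigma_ess(A) = {-3, 11}
Sum = -3 + 11 = 8

8


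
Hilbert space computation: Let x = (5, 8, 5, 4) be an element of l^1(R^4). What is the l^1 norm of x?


The l^1 norm equals the sum of absolute values of all components.
||x||_1 = 5 + 8 + 5 + 4
= 22

22.0000


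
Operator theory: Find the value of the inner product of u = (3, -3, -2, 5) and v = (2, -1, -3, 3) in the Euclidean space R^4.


Computing the standard inner product <u, v> = sum u_i * v_i
= 3*2 + -3*-1 + -2*-3 + 5*3
= 6 + 3 + 6 + 15
= 30

30


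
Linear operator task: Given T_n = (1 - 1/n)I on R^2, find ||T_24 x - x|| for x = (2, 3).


T_24 x - x = (1 - 1/24)x - x = -x/24
||x|| = sqrt(13) = 3.6056
||T_24 x - x|| = ||x||/24 = 3.6056/24 = 0.1502

0.1502


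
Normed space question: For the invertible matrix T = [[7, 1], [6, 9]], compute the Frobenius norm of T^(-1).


det(T) = 7*9 - 1*6 = 57
T^(-1) = (1/57) * [[9, -1], [-6, 7]] = [[0.1579, -0.0175], [-0.1053, 0.1228]]
||T^(-1)||_F^2 = 0.1579^2 + (-0.0175)^2 + (-0.1053)^2 + 0.1228^2 = 0.0514
||T^(-1)||_F = sqrt(0.0514) = 0.2267

0.2267


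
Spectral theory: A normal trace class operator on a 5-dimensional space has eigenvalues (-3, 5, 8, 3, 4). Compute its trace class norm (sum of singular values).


For a normal operator, singular values equal |eigenvalues|.
Trace norm = sum |lambda_i| = 3 + 5 + 8 + 3 + 4
= 23

23


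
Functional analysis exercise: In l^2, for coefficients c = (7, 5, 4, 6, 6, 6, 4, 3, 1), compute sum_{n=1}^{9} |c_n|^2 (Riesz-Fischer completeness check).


sum |c_n|^2 = 7^2 + 5^2 + 4^2 + 6^2 + 6^2 + 6^2 + 4^2 + 3^2 + 1^2
= 49 + 25 + 16 + 36 + 36 + 36 + 16 + 9 + 1
= 224

224


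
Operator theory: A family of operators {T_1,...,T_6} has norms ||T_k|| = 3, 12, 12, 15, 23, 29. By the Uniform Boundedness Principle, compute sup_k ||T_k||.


By the Uniform Boundedness Principle, the supremum of norms is finite.
sup_k ||T_k|| = max(3, 12, 12, 15, 23, 29) = 29

29


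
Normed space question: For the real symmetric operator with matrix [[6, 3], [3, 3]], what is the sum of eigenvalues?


For a self-adjoint (symmetric) matrix, the eigenvalues are real.
The sum of eigenvalues equals the trace of the matrix.
trace = 6 + 3 = 9

9


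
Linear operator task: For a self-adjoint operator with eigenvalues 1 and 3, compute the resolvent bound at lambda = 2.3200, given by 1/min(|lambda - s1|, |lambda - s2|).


dist(2.3200, {1, 3}) = min(|2.3200 - 1|, |2.3200 - 3|)
= min(1.3200, 0.6800) = 0.6800
Resolvent bound = 1/0.6800 = 1.4706

1.4706


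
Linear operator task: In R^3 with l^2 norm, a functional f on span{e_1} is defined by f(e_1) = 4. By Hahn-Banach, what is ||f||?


The norm of f is given by ||f|| = sup_{||x||=1} |f(x)|.
On span{e_1}, ||e_1|| = 1, so ||f|| = |f(e_1)| / ||e_1||
= |4| / 1 = 4.0000

4.0000


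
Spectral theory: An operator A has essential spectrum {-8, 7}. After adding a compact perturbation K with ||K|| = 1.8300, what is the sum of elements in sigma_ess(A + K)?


By Weyl's theorem, the essential spectrum is invariant under compact perturbations.
sigma_ess(A + K) = sigma_ess(A) = {-8, 7}
Sum = -8 + 7 = -1

-1


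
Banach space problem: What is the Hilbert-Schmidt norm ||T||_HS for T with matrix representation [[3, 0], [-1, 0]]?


The Hilbert-Schmidt norm is sqrt(sum of squares of all entries).
Sum of squares = 3^2 + 0^2 + (-1)^2 + 0^2
= 9 + 0 + 1 + 0 = 10
||T||_HS = sqrt(10) = 3.1623

3.1623


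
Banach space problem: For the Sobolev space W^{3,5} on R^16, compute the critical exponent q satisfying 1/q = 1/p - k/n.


Using the Sobolev embedding formula: 1/q = 1/p - k/n
1/q = 1/5 - 3/16 = 1/80
q = 1/(1/80) = 80

80.0000


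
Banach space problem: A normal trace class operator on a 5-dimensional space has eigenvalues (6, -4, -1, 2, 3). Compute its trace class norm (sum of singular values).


For a normal operator, singular values equal |eigenvalues|.
Trace norm = sum |lambda_i| = 6 + 4 + 1 + 2 + 3
= 16

16


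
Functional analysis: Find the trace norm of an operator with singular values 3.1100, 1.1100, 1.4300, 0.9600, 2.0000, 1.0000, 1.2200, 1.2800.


The nuclear norm is the sum of all singular values.
||T||_1 = 3.1100 + 1.1100 + 1.4300 + 0.9600 + 2.0000 + 1.0000 + 1.2200 + 1.2800
= 12.1100

12.1100


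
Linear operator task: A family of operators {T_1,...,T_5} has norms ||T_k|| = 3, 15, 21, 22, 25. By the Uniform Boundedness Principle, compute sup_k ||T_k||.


By the Uniform Boundedness Principle, the supremum of norms is finite.
sup_k ||T_k|| = max(3, 15, 21, 22, 25) = 25

25


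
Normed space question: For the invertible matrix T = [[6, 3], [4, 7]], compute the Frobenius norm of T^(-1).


det(T) = 6*7 - 3*4 = 30
T^(-1) = (1/30) * [[7, -3], [-4, 6]] = [[0.2333, -0.1000], [-0.1333, 0.2000]]
||T^(-1)||_F^2 = 0.2333^2 + (-0.1000)^2 + (-0.1333)^2 + 0.2000^2 = 0.1222
||T^(-1)||_F = sqrt(0.1222) = 0.3496

0.3496


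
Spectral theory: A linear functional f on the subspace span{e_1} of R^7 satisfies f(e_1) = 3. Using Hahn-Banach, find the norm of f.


The norm of f is given by ||f|| = sup_{||x||=1} |f(x)|.
On span{e_1}, ||e_1|| = 1, so ||f|| = |f(e_1)| / ||e_1||
= |3| / 1 = 3.0000

3.0000


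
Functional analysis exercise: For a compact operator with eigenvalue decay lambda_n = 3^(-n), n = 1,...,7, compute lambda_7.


The eigenvalue formula gives lambda_7 = 1/3^7
= 1/2187
= 4.5725e-04

4.5725e-04


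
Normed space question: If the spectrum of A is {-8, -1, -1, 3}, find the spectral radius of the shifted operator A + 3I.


Spectrum of A + 3I = {-5, 2, 2, 6}
Spectral radius = max |lambda| over the shifted spectrum
= max(5, 2, 2, 6) = 6

6


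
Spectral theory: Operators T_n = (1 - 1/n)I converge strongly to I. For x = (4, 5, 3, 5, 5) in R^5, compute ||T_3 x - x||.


T_3 x - x = (1 - 1/3)x - x = -x/3
||x|| = sqrt(100) = 10.0000
||T_3 x - x|| = ||x||/3 = 10.0000/3 = 3.3333

3.3333


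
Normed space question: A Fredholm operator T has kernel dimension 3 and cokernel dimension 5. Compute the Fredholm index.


The Fredholm index is defined as ind(T) = dim(ker T) - dim(coker T)
= 3 - 5
= -2

-2


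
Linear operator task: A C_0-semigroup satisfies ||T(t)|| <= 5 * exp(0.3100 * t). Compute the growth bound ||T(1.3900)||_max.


||T(1.3900)|| <= 5 * exp(0.3100 * 1.3900)
= 5 * exp(0.4309)
= 5 * 1.5386
= 7.6932

7.6932


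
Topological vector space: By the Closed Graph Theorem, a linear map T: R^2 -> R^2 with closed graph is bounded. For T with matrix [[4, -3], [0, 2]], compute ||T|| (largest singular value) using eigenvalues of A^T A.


A^T A = [[16, -12], [-12, 13]]
trace(A^T A) = 29, det(A^T A) = 64
discriminant = 29^2 - 4*64 = 585
Largest eigenvalue of A^T A = (trace + sqrt(disc))/2 = 26.5934
||T|| = sqrt(26.5934) = 5.1569

5.1569


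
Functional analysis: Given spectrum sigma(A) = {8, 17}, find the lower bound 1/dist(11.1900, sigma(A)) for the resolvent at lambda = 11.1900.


dist(11.1900, {8, 17}) = min(|11.1900 - 8|, |11.1900 - 17|)
= min(3.1900, 5.8100) = 3.1900
Resolvent bound = 1/3.1900 = 0.3135

0.3135


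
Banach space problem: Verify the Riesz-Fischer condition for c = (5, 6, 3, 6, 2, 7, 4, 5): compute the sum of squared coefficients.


sum |c_n|^2 = 5^2 + 6^2 + 3^2 + 6^2 + 2^2 + 7^2 + 4^2 + 5^2
= 25 + 36 + 9 + 36 + 4 + 49 + 16 + 25
= 200

200


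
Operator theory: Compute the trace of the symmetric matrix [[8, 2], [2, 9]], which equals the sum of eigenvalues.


For a self-adjoint (symmetric) matrix, the eigenvalues are real.
The sum of eigenvalues equals the trace of the matrix.
trace = 8 + 9 = 17

17


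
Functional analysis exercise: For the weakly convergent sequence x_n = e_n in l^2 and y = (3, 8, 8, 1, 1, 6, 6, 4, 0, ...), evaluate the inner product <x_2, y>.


x_2 = e_2 is the standard basis vector with 1 in position 2.
<x_2, y> = y_2 = 8
As n -> infinity, <x_n, y> -> 0, confirming weak convergence of (x_n) to 0.

8


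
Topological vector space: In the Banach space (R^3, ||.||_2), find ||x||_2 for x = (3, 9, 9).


The l^2 norm = (sum |x_i|^2)^(1/2)
Sum of 2th powers = 9 + 81 + 81 = 171
||x||_2 = (171)^(1/2) = 13.0767

13.0767


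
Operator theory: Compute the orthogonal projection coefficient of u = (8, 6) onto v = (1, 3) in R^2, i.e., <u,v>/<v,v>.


Computing <u,v> = 8*1 + 6*3 = 26
Computing <v,v> = 1^2 + 3^2 = 10
Projection coefficient = 26/10 = 2.6000

2.6000


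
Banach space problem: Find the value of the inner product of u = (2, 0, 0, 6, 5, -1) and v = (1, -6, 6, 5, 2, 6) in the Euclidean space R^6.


Computing the standard inner product <u, v> = sum u_i * v_i
= 2*1 + 0*-6 + 0*6 + 6*5 + 5*2 + -1*6
= 2 + 0 + 0 + 30 + 10 + -6
= 36

36


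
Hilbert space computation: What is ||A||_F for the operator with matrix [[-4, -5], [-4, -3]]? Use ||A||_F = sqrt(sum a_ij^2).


||A||_F^2 = sum a_ij^2
= (-4)^2 + (-5)^2 + (-4)^2 + (-3)^2
= 16 + 25 + 16 + 9 = 66
||A||_F = sqrt(66) = 8.1240

8.1240


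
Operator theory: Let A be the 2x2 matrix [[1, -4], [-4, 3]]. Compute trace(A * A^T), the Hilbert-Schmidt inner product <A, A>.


trace(A * A^T) = sum of squares of all entries
= 1^2 + (-4)^2 + (-4)^2 + 3^2
= 1 + 16 + 16 + 9
= 42

42


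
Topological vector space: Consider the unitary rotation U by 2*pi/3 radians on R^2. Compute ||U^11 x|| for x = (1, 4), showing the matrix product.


U is a rotation by theta = 2*pi/3
U^11 = rotation by 11*theta = 22*pi/3 = 4*pi/3 (mod 2*pi)
cos(4*pi/3) = -0.5000, sin(4*pi/3) = -0.8660
U^11 x = (-0.5000 * 1 - -0.8660 * 4, -0.8660 * 1 + -0.5000 * 4)
= (2.9641, -2.8660)
||U^11 x|| = sqrt(2.9641^2 + (-2.8660)^2) = sqrt(17.0000) = 4.1231

4.1231


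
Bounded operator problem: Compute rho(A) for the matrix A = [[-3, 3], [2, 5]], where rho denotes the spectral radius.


For a 2x2 matrix, eigenvalues satisfy lambda^2 - (trace)*lambda + det = 0
trace = -3 + 5 = 2
det = -3*5 - 3*2 = -21
discriminant = 2^2 - 4*(-21) = 88
spectral radius = max |eigenvalue| = 5.6904

5.6904


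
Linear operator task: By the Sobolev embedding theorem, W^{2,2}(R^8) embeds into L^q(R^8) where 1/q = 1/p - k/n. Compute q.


Using the Sobolev embedding formula: 1/q = 1/p - k/n
1/q = 1/2 - 2/8 = 1/4
q = 1/(1/4) = 4

4.0000


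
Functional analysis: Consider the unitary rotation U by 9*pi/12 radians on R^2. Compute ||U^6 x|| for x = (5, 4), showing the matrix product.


U is a rotation by theta = 9*pi/12
U^6 = rotation by 6*theta = 54*pi/12 = 6*pi/12 (mod 2*pi)
cos(6*pi/12) = 0.0000, sin(6*pi/12) = 1.0000
U^6 x = (0.0000 * 5 - 1.0000 * 4, 1.0000 * 5 + 0.0000 * 4)
= (-4.0000, 5.0000)
||U^6 x|| = sqrt((-4.0000)^2 + 5.0000^2) = sqrt(41.0000) = 6.4031

6.4031


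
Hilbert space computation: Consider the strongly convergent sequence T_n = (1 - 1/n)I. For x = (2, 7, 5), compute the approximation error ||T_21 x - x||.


T_21 x - x = (1 - 1/21)x - x = -x/21
||x|| = sqrt(78) = 8.8318
||T_21 x - x|| = ||x||/21 = 8.8318/21 = 0.4206

0.4206


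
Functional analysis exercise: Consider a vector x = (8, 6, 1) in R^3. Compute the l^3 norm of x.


The l^3 norm = (sum |x_i|^3)^(1/3)
Sum of 3th powers = 512 + 216 + 1 = 729
||x||_3 = (729)^(1/3) = 9.0000

9.0000


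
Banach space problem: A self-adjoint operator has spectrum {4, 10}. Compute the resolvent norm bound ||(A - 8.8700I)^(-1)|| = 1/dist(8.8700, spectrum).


dist(8.8700, {4, 10}) = min(|8.8700 - 4|, |8.8700 - 10|)
= min(4.8700, 1.1300) = 1.1300
Resolvent bound = 1/1.1300 = 0.8850

0.8850


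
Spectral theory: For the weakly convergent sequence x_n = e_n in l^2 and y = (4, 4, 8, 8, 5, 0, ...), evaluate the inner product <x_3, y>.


x_3 = e_3 is the standard basis vector with 1 in position 3.
<x_3, y> = y_3 = 8
As n -> infinity, <x_n, y> -> 0, confirming weak convergence of (x_n) to 0.

8


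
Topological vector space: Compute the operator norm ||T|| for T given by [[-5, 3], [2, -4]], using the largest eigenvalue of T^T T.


A^T A = [[29, -23], [-23, 25]]
trace(A^T A) = 54, det(A^T A) = 196
discriminant = 54^2 - 4*196 = 2132
Largest eigenvalue of A^T A = (trace + sqrt(disc))/2 = 50.0868
||T|| = sqrt(50.0868) = 7.0772

7.0772


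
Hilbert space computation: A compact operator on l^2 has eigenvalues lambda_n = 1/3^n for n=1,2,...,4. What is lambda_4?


The eigenvalue formula gives lambda_4 = 1/3^4
= 1/81
= 0.0123

0.0123


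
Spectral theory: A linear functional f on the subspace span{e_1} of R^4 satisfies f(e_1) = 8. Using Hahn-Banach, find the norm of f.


The norm of f is given by ||f|| = sup_{||x||=1} |f(x)|.
On span{e_1}, ||e_1|| = 1, so ||f|| = |f(e_1)| / ||e_1||
= |8| / 1 = 8.0000

8.0000


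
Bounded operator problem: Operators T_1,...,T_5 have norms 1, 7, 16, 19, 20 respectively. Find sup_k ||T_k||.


By the Uniform Boundedness Principle, the supremum of norms is finite.
sup_k ||T_k|| = max(1, 7, 16, 19, 20) = 20

20


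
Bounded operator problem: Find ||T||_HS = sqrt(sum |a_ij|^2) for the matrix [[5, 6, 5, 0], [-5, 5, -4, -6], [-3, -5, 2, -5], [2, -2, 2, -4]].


The Hilbert-Schmidt norm is sqrt(sum of squares of all entries).
Sum of squares = 5^2 + 6^2 + 5^2 + 0^2 + (-5)^2 + 5^2 + (-4)^2 + (-6)^2 + (-3)^2 + (-5)^2 + 2^2 + (-5)^2 + 2^2 + (-2)^2 + 2^2 + (-4)^2
= 25 + 36 + 25 + 0 + 25 + 25 + 16 + 36 + 9 + 25 + 4 + 25 + 4 + 4 + 4 + 16 = 279
||T||_HS = sqrt(279) = 16.7033

16.7033


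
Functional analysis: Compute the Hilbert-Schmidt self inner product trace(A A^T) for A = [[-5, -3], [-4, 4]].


trace(A * A^T) = sum of squares of all entries
= (-5)^2 + (-3)^2 + (-4)^2 + 4^2
= 25 + 9 + 16 + 16
= 66

66


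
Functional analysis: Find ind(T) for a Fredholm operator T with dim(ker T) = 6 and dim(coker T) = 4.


The Fredholm index is defined as ind(T) = dim(ker T) - dim(coker T)
= 6 - 4
= 2

2


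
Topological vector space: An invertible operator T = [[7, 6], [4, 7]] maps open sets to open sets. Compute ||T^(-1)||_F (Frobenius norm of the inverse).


det(T) = 7*7 - 6*4 = 25
T^(-1) = (1/25) * [[7, -6], [-4, 7]] = [[0.2800, -0.2400], [-0.1600, 0.2800]]
||T^(-1)||_F^2 = 0.2800^2 + (-0.2400)^2 + (-0.1600)^2 + 0.2800^2 = 0.2400
||T^(-1)||_F = sqrt(0.2400) = 0.4899

0.4899


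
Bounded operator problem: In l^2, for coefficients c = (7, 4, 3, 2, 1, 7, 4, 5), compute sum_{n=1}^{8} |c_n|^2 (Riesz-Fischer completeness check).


sum |c_n|^2 = 7^2 + 4^2 + 3^2 + 2^2 + 1^2 + 7^2 + 4^2 + 5^2
= 49 + 16 + 9 + 4 + 1 + 49 + 16 + 25
= 169

169


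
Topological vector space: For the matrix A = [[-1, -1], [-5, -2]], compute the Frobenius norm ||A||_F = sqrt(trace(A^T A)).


||A||_F^2 = sum a_ij^2
= (-1)^2 + (-1)^2 + (-5)^2 + (-2)^2
= 1 + 1 + 25 + 4 = 31
||A||_F = sqrt(31) = 5.5678

5.5678


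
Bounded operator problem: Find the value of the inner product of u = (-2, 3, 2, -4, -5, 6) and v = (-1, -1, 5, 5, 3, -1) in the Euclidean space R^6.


Computing the standard inner product <u, v> = sum u_i * v_i
= -2*-1 + 3*-1 + 2*5 + -4*5 + -5*3 + 6*-1
= 2 + -3 + 10 + -20 + -15 + -6
= -32

-32
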